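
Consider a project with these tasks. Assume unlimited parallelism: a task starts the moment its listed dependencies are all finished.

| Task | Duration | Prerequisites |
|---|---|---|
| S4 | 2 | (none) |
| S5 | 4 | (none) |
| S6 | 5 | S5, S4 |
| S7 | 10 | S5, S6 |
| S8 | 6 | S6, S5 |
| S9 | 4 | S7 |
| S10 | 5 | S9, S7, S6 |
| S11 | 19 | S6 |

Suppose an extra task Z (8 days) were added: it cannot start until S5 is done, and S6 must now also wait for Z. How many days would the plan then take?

36

Originally the plan takes 28 days.
With Z inserted, S6 now waits for max(S5, S4, Z).
New critical path: S5→Z→S6→S7→S9→S10 = 4+8+5+10+4+5 = 36 ⇒ 36 days.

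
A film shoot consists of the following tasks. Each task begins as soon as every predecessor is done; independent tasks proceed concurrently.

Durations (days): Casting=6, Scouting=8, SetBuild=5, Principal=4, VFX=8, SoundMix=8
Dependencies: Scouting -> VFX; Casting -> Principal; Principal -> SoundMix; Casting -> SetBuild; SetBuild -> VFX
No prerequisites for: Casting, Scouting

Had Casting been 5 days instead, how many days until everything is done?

As given, the longest chain is Casting→SetBuild→VFX = 6+5+8 = 19, so the finish is 19 days.
Since Casting is critical, the -1 change carries straight to that chain (now 18 days).
The critical path is still Casting→SetBuild→VFX; finish is now 18 days.

18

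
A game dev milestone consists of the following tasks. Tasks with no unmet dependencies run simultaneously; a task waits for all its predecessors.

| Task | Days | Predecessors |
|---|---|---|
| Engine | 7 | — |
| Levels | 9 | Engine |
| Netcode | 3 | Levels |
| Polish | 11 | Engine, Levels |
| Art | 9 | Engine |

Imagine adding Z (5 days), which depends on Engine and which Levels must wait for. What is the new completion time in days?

Originally the game dev milestone takes 27 days.
With Z inserted, Levels now waits for max(Engine, Z).
New critical path: Engine→Z→Levels→Polish = 7+5+9+11 = 32 ⇒ 32 days.

32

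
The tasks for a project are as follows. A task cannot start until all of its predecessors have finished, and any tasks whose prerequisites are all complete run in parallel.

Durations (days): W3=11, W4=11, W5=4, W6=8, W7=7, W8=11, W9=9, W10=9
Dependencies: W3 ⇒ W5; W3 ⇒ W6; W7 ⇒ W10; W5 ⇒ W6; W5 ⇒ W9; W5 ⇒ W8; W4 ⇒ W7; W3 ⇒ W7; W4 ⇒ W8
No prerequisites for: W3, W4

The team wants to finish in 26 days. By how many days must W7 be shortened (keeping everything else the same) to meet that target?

1

Current finish: 27 days; target: 26.
W7 is on every critical path, so each day cut from W7 cuts the finish by one (this holds down to a finish of 26).
Need 27 − 26 = 1 day off W7 → W7 becomes 6 days, finish becomes 26.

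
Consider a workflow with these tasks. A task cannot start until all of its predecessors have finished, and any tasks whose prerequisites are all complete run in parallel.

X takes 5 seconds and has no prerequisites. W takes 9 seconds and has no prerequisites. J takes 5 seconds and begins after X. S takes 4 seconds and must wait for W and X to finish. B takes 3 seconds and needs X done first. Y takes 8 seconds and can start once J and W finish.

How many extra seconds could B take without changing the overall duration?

X→J→Y = 5+5+8 = 18 sets the makespan at 18 seconds.
Longest path through B: 8 seconds (earliest finish 8, latest finish 18).
Float = 18 − 8 = 10.

10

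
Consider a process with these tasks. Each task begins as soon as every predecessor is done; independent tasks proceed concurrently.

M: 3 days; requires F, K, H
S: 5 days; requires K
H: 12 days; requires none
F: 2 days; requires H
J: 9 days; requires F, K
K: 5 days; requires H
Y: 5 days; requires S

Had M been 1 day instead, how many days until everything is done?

27

Actual critical path: H→K→S→Y = 12+5+5+5 = 27 ⇒ 27 days.
M is off the critical path — its longest chain is 20 days, giving 7 of slack.
No other chain overtakes it, so the finish is 27 days.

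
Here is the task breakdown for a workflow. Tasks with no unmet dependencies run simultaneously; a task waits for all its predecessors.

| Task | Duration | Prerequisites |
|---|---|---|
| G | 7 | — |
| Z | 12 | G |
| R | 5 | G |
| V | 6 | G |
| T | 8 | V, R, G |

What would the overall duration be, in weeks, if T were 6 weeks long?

Critical path before the change: G→V→T = 7+6+8 = 21 giving 21 weeks.
T lies on that path, so at 6 weeks the path becomes 19 weeks.
The binding chain switches to G→Z = 7+12 = 19; finish 19 weeks.

19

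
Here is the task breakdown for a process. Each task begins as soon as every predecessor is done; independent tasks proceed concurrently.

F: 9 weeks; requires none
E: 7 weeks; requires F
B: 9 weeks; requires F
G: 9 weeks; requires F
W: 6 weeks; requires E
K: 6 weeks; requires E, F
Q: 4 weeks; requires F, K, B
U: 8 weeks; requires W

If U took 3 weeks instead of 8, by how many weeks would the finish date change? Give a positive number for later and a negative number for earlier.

Actual critical path: F→E→W→U = 9+7+6+8 = 30 ⇒ 30 weeks.
U lies on that path, so at 3 weeks the path becomes 25 weeks.
Now F→E→K→Q = 9+7+6+4 = 26 is longest, so the finish becomes 26 weeks.
Change in finish: 26 − 30 = -4 weeks.

-4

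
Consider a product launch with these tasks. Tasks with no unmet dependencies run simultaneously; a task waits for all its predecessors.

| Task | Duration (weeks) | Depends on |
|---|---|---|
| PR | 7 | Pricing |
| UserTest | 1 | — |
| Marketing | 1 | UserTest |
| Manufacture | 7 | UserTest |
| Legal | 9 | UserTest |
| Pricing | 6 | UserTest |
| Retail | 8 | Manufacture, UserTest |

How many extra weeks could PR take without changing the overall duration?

2

UserTest→Manufacture→Retail = 1+7+8 = 16 sets the makespan at 16 weeks.
PR finishes as early as 14 and must finish by 16.
So PR can slip 16 − 14 = 2 weeks.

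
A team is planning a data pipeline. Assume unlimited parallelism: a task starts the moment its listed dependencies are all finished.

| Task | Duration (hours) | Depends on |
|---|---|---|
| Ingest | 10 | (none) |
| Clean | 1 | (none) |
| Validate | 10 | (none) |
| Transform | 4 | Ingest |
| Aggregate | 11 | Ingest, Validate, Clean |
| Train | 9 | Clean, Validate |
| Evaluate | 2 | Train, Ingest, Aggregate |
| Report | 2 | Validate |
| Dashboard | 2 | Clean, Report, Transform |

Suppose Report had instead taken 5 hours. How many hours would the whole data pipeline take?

As given, the longest chain is Ingest→Aggregate→Evaluate = 10+11+2 = 23, so the finish is 23 hours.
The longest path through Report is only 14 hours, so Report has float 9.
No other chain overtakes it, so the finish is 23 hours.

23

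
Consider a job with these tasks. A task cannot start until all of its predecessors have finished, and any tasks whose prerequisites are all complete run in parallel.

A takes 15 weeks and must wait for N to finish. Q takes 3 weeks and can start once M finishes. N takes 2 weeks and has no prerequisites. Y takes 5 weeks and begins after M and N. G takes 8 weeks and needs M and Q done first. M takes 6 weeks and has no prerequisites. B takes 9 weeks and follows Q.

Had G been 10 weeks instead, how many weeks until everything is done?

As given, the longest chain is M→Q→B = 6+3+9 = 18, so the finish is 18 weeks.
G has 1 week of float (longest path through it is 17).
New critical path: M→Q→G = 6+3+10 = 19 ⇒ 19 weeks.

19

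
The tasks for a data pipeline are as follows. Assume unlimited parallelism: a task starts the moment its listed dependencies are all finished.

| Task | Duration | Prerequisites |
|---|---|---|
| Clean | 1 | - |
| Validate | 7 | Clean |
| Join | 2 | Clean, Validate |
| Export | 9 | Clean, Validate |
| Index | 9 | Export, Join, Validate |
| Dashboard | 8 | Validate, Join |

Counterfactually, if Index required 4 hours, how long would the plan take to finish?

21

Critical path before the change: Clean→Validate→Export→Index = 1+7+9+9 = 26 giving 26 hours.
Since Index is critical, the -5 change carries straight to that chain (now 21 hours).
No other chain overtakes it, so the finish is 21 hours.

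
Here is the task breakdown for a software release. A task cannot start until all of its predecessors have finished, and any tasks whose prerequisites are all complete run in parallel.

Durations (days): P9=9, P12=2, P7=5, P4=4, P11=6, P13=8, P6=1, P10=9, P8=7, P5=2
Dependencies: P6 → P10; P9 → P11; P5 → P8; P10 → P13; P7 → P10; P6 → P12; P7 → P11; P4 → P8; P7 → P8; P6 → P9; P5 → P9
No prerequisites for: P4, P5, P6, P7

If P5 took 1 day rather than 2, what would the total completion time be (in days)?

As given, the longest chain is P7→P10→P13 = 5+9+8 = 22, so the finish is 22 days.
P5 has 5 days of float (longest path through it is 17).
The critical path is still P7→P10→P13; finish is now 22 days.

22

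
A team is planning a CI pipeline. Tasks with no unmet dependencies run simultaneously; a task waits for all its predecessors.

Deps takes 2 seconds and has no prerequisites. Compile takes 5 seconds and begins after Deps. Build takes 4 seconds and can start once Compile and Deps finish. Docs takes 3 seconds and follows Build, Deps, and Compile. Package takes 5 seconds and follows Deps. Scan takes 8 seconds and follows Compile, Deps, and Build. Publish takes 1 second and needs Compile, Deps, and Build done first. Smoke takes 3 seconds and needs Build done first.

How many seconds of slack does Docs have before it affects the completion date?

5

The longest chain is Deps→Compile→Build→Scan = 2+5+4+8 = 19; overall finish 19 seconds.
The longest chain containing Docs totals 14 seconds.
Float = 19 − 14 = 5.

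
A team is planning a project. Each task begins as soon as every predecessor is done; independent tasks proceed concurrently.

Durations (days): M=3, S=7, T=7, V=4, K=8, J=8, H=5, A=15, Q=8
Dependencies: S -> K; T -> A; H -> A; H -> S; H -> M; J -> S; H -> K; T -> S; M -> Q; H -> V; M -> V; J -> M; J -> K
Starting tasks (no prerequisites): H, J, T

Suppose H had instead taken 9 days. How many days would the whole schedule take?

Actual critical path: J→S→K = 8+7+8 = 23 ⇒ 23 days.
H is off the critical path — its longest chain is 20 days, giving 3 of slack.
New critical path: H→S→K = 9+7+8 = 24 ⇒ 24 days.

24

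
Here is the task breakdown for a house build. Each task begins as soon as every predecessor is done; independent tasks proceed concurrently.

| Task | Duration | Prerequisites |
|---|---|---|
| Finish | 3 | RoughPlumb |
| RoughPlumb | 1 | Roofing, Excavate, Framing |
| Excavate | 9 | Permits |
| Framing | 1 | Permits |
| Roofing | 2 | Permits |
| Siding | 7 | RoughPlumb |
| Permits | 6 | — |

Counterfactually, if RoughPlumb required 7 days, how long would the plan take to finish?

Critical path before the change: Permits→Excavate→RoughPlumb→Siding = 6+9+1+7 = 23 giving 23 days.
RoughPlumb is on the critical path; changing it to 7 makes that path 29 days.
The critical path is still Permits→Excavate→RoughPlumb→Siding; finish is now 29 days.

29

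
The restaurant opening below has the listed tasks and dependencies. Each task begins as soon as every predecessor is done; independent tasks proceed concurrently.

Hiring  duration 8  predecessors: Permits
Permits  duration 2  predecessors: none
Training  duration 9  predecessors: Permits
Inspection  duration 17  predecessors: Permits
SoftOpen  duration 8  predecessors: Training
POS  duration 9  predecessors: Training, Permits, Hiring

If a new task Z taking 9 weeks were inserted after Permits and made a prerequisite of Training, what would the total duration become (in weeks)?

Originally the plan takes 20 weeks.
With Z inserted, Training now waits for max(Permits, Z).
New critical path: Permits→Z→Training→POS = 2+9+9+9 = 29 ⇒ 29 weeks.

29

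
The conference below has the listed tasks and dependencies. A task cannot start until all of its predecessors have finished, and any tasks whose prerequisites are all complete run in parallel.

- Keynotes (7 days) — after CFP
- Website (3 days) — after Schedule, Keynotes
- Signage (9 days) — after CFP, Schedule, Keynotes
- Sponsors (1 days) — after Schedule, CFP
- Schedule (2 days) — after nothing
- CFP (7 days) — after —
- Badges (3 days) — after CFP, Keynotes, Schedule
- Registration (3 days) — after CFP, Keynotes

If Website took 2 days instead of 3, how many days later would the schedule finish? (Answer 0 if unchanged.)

0

Critical path before the change: CFP→Keynotes→Signage = 7+7+9 = 23 giving 23 days.
The longest path through Website is only 17 days, so Website has float 6.
The critical path is still CFP→Keynotes→Signage; finish is now 23 days.
Change in finish: 23 − 23 = +0 days.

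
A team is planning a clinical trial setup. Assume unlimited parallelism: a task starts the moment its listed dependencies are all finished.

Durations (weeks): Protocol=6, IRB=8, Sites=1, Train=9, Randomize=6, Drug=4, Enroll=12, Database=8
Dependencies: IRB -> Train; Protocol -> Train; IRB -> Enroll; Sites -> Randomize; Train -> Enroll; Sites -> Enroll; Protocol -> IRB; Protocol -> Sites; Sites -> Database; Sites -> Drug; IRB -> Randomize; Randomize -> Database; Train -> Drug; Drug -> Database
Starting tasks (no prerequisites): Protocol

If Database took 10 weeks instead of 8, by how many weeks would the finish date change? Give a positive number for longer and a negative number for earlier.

Baseline: Protocol→IRB→Train→Drug→Database = 6+8+9+4+8 = 35 → 35 weeks.
Database is on the critical path; changing it to 10 makes that path 37 weeks.
The critical path is still Protocol→IRB→Train→Drug→Database; finish is now 37 weeks.
Change in finish: 37 − 35 = +2 weeks.

2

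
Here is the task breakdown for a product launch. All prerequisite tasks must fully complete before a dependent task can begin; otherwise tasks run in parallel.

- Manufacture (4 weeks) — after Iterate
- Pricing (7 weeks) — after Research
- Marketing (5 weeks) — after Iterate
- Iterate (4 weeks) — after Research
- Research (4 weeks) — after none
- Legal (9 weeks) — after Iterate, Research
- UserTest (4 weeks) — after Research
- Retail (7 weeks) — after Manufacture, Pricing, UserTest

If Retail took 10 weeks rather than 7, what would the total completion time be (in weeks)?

The binding path is Research→Iterate→Manufacture→Retail = 4+4+4+7 = 19; finish at 19 weeks.
Retail lies on that path, so at 10 weeks the path becomes 22 weeks.
No other chain overtakes it, so the finish is 22 weeks.

22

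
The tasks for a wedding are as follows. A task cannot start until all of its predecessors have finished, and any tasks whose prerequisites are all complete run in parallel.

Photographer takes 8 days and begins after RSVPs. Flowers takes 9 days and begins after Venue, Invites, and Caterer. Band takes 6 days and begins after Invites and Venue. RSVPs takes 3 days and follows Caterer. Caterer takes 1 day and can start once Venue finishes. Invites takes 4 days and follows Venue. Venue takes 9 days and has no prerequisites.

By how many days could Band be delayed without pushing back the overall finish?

3

The longest chain is Venue→Invites→Flowers = 9+4+9 = 22; overall finish 22 days.
The longest chain containing Band totals 19 days.
So Band can slip 22 − 19 = 3 days.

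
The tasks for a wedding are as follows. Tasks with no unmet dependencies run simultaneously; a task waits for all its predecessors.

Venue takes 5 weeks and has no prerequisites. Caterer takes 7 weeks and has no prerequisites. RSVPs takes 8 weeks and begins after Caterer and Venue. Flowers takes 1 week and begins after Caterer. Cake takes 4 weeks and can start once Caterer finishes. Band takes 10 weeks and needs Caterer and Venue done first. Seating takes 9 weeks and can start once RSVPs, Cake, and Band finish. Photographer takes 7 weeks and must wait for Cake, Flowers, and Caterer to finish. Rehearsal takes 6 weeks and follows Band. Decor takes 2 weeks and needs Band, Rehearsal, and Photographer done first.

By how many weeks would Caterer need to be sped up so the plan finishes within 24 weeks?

2

Current finish: 26 weeks; target: 24.
Caterer is on every critical path, so each week cut from Caterer cuts the finish by one (this holds down to a finish of 24).
Need 26 − 24 = 2 weeks off Caterer → Caterer becomes 5 weeks, finish becomes 24.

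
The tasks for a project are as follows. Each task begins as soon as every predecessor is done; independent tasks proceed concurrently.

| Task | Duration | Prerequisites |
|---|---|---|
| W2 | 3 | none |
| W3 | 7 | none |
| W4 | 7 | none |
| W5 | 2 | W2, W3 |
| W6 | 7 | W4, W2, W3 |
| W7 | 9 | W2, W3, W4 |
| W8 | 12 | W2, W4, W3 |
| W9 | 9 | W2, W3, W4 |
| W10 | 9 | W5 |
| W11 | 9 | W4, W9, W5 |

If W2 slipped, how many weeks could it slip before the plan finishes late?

W3→W9→W11 = 7+9+9 = 25 sets the makespan at 25 weeks.
The longest chain containing W2 totals 21 weeks.
Slack of W2 = 4 − 0 = 4 weeks.

4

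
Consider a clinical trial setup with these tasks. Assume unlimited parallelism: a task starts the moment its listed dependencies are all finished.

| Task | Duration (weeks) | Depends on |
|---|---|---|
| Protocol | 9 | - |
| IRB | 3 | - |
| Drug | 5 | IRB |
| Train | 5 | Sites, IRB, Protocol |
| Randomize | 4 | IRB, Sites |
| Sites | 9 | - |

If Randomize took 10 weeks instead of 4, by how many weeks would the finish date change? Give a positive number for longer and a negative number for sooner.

Critical path before the change: Protocol→Train = 9+5 = 14 giving 14 weeks.
The longest path through Randomize is only 13 weeks, so Randomize has float 1.
New critical path: Sites→Randomize = 9+10 = 19 ⇒ 19 weeks.
Change in finish: 19 − 14 = +5 weeks.

5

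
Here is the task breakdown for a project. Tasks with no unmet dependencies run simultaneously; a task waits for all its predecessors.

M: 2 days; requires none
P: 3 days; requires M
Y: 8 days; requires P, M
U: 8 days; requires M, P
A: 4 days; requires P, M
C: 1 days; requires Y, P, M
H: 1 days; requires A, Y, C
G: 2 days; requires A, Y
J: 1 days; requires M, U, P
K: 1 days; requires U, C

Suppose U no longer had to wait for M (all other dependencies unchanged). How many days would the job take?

Before: longest chain M→P→Y→C→H = 2+3+8+1+1 = 15, finish 15.
Dropping M→U doesn't change U's earliest start (5); another predecessor still binds.
New critical path: M→P→Y→C→H = 2+3+8+1+1 = 15 ⇒ 15 days.

15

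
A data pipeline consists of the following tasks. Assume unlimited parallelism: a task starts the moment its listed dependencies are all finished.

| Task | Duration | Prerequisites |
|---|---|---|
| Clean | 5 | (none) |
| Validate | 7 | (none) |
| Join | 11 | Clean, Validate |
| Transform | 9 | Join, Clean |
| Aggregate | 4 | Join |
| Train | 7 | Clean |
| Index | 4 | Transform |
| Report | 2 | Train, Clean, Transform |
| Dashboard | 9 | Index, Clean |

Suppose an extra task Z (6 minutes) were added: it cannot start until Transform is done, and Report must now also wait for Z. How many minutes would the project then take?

Originally the project takes 40 minutes.
With Z inserted, Report now waits for max(Train, Clean, Transform, Z).
New critical path: Validate→Join→Transform→Index→Dashboard = 7+11+9+4+9 = 40 ⇒ 40 minutes.

40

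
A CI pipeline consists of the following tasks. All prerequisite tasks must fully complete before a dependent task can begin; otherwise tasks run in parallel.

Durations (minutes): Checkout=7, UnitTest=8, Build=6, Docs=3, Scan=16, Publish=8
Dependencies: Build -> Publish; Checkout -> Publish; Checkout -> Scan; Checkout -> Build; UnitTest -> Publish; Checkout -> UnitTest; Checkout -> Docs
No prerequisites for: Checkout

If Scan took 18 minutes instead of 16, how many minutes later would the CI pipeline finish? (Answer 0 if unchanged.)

2

Actual critical path: Checkout→Scan = 7+16 = 23 ⇒ 23 minutes.
Scan is on the critical path; changing it to 18 makes that path 25 minutes.
The critical path is still Checkout→Scan; finish is now 25 minutes.
Change in finish: 25 − 23 = +2 minutes.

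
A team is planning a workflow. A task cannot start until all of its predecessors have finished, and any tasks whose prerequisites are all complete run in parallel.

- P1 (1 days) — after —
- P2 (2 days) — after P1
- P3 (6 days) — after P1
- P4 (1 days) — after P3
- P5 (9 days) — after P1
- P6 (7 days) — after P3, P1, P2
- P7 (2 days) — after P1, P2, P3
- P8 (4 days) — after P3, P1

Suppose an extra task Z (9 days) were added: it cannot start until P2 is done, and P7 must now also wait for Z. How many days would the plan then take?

14

Originally the plan takes 14 days.
With Z inserted, P7 now waits for max(P1, P2, P3, Z).
New critical path: P1→P2→Z→P7 = 1+2+9+2 = 14 ⇒ 14 days.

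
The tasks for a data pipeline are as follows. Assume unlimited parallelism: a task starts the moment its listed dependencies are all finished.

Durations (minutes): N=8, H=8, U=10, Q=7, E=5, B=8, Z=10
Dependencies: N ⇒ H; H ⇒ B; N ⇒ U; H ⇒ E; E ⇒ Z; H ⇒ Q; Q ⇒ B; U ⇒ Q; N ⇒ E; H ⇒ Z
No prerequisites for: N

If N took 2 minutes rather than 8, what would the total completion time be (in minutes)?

As given, the longest chain is N→U→Q→B = 8+10+7+8 = 33, so the finish is 33 minutes.
N lies on that path, so at 2 minutes the path becomes 27 minutes.
The critical path is still N→U→Q→B; finish is now 27 minutes.

27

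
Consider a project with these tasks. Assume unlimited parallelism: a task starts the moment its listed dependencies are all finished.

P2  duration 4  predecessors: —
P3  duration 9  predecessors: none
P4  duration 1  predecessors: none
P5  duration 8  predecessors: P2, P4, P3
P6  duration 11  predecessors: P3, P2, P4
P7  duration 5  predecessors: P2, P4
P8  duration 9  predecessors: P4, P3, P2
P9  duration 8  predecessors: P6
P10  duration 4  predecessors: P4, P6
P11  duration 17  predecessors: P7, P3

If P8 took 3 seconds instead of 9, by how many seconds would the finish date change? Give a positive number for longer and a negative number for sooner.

As given, the longest chain is P3→P6→P9 = 9+11+8 = 28, so the finish is 28 seconds.
The longest path through P8 is only 18 seconds, so P8 has float 10.
That remains the longest chain; total 28 seconds.
Change in finish: 28 − 28 = +0 seconds.

0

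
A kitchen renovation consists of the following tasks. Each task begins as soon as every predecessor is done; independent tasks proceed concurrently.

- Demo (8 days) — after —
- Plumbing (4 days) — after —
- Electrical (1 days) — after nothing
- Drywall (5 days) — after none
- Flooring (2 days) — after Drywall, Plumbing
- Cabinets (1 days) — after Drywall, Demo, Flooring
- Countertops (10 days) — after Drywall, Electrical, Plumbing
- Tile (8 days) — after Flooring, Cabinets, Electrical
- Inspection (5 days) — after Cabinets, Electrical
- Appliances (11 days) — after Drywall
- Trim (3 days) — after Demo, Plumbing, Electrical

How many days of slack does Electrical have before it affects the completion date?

6

The longest chain is Demo→Cabinets→Tile = 8+1+8 = 17; overall finish 17 days.
Electrical finishes as early as 1 and must finish by 7.
So Electrical can slip 7 − 1 = 6 days.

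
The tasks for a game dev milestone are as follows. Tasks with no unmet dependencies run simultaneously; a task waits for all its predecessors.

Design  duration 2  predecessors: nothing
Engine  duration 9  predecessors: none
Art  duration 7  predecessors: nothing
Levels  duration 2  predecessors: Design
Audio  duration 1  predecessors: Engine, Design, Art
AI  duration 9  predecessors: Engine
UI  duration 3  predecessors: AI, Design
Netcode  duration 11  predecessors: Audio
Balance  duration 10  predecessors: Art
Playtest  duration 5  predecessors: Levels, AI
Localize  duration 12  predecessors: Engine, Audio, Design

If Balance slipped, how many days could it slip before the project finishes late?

The longest chain is Engine→AI→Playtest = 9+9+5 = 23; overall finish 23 days.
Balance finishes as early as 17 and must finish by 23.
So Balance can slip 23 − 17 = 6 days.

6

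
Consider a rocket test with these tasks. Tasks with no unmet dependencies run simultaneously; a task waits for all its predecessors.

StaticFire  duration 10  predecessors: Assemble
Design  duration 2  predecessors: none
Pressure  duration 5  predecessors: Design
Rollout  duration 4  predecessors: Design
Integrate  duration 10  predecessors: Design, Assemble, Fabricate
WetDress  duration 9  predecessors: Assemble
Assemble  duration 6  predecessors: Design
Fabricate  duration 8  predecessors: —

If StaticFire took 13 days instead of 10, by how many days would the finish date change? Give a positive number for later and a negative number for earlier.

Critical path before the change: Design→Assemble→StaticFire = 2+6+10 = 18 giving 18 days.
Since StaticFire is critical, the +3 change carries straight to that chain (now 21 days).
That remains the longest chain; total 21 days.
Change in finish: 21 − 18 = +3 days.

3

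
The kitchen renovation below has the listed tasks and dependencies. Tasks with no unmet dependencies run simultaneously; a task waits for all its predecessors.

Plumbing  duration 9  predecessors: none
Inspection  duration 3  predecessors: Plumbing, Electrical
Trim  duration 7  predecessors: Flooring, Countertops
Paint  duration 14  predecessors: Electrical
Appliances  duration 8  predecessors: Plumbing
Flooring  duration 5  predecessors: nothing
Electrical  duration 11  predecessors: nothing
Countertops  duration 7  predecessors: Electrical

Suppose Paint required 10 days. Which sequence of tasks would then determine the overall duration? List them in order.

Baseline: Electrical→Paint = 11+14 = 25 → 25 days.
Paint is on the critical path; changing it to 10 makes that path 21 days.
Now Electrical→Countertops→Trim = 11+7+7 = 25 is longest, so the finish becomes 25 days.

Electrical, Countertops, Trim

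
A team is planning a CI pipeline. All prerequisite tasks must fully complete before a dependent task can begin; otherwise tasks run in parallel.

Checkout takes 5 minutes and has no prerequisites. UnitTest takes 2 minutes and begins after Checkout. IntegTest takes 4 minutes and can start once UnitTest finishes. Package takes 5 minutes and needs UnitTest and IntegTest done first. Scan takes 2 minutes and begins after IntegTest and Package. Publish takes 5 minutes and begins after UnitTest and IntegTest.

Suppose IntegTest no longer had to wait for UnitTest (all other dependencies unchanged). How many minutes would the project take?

With the dependency in place, Checkout→UnitTest→IntegTest→Package→Scan = 5+2+4+5+2 = 18 sets the finish at 18 minutes.
Without UnitTest→IntegTest, IntegTest's earliest start moves from 7 to 0.
After: Checkout→UnitTest→Package→Scan = 5+2+5+2 = 14 → 14 minutes.

14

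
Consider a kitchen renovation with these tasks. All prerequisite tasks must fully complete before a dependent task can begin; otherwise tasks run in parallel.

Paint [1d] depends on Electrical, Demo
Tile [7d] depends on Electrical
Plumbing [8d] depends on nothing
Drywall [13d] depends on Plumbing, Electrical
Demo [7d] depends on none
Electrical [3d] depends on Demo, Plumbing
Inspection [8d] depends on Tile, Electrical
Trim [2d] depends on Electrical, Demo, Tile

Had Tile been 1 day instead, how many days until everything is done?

Baseline: Plumbing→Electrical→Tile→Inspection = 8+3+7+8 = 26 → 26 days.
Since Tile is critical, the -6 change carries straight to that chain (now 20 days).
Now Plumbing→Electrical→Drywall = 8+3+13 = 24 is longest, so the finish becomes 24 days.

24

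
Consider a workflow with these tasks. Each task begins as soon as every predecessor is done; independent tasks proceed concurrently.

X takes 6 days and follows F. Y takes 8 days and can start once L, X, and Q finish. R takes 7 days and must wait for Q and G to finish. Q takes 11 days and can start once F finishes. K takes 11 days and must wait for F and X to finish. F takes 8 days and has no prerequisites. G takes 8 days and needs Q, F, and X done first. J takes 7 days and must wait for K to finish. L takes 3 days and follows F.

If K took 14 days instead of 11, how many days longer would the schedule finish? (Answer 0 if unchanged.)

1

Critical path before the change: F→Q→G→R = 8+11+8+7 = 34 giving 34 days.
K is off the critical path — its longest chain is 32 days, giving 2 of slack.
Now F→X→K→J = 8+6+14+7 = 35 is longest, so the finish becomes 35 days.
Change in finish: 35 − 34 = +1 days.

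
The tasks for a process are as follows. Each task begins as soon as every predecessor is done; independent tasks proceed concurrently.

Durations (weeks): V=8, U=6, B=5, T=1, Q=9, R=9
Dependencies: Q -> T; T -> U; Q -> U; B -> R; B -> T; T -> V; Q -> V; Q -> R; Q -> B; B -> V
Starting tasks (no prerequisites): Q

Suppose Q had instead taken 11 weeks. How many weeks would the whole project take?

Actual critical path: Q→B→R = 9+5+9 = 23 ⇒ 23 weeks.
Q lies on that path, so at 11 weeks the path becomes 25 weeks.
The critical path is still Q→B→R; finish is now 25 weeks.

25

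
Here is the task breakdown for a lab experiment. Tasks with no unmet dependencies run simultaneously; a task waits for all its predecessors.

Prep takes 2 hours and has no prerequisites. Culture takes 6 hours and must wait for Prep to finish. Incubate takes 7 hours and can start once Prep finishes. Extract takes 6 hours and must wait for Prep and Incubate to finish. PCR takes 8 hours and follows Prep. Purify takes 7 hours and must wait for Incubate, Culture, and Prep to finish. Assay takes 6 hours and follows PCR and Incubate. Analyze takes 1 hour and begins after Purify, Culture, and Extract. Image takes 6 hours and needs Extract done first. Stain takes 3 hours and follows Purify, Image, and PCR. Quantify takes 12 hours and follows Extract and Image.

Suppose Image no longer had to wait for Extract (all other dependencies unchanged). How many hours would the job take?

With the dependency in place, Prep→Incubate→Extract→Image→Quantify = 2+7+6+6+12 = 33 sets the finish at 33 hours.
Without Extract→Image, Image's earliest start moves from 15 to 0.
The longest chain is now Prep→Incubate→Extract→Quantify = 2+7+6+12 = 27, so the job takes 27 hours.

27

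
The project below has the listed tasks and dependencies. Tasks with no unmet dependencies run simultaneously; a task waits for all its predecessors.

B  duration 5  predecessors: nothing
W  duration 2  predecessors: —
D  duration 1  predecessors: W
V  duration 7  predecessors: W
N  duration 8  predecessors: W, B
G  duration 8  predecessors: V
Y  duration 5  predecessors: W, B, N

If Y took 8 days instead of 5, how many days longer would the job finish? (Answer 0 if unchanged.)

Critical path before the change: B→N→Y = 5+8+5 = 18 giving 18 days.
Since Y is critical, the +3 change carries straight to that chain (now 21 days).
The critical path is still B→N→Y; finish is now 21 days.
Change in finish: 21 − 18 = +3 days.

3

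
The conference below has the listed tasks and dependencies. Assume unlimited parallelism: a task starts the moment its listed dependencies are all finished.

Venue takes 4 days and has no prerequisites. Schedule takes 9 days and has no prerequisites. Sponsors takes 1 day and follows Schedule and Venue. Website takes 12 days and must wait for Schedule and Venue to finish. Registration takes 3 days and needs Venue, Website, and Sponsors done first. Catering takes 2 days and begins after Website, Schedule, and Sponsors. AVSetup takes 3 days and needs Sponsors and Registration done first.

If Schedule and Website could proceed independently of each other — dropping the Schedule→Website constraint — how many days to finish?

22

With the dependency in place, Schedule→Website→Registration→AVSetup = 9+12+3+3 = 27 sets the finish at 27 days.
Without Schedule→Website, Website's earliest start moves from 9 to 4.
After: Venue→Website→Registration→AVSetup = 4+12+3+3 = 22 → 22 days.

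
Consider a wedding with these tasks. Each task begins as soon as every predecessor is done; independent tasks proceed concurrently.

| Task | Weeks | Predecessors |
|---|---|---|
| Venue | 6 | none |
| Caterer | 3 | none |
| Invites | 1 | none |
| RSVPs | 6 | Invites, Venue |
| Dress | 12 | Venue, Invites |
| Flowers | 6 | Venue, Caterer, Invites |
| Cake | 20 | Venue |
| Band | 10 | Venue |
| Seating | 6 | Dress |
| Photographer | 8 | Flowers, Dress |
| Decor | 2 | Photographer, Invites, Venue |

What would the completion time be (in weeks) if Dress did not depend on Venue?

26

With the dependency in place, Venue→Dress→Photographer→Decor = 6+12+8+2 = 28 sets the finish at 28 weeks.
Without Venue→Dress, Dress's earliest start moves from 6 to 1.
After: Venue→Cake = 6+20 = 26 → 26 weeks.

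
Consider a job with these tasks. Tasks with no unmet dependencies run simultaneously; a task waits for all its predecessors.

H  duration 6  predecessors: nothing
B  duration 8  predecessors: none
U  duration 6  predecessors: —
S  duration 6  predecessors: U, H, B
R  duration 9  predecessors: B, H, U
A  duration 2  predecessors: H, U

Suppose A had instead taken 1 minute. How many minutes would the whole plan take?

17

Actual critical path: B→R = 8+9 = 17 ⇒ 17 minutes.
A has 9 minutes of float (longest path through it is 8).
The critical path is still B→R; finish is now 17 minutes.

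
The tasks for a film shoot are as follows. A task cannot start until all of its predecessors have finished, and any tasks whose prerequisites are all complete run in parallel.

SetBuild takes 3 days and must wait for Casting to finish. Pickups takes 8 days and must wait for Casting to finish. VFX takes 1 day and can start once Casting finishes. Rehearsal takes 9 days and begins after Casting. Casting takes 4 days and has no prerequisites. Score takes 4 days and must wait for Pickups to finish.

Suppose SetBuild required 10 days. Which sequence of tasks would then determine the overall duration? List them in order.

Casting, Pickups, Score

Critical path before the change: Casting→Pickups→Score = 4+8+4 = 16 giving 16 days.
The longest path through SetBuild is only 7 days, so SetBuild has float 9.
The critical path is still Casting→Pickups→Score; finish is now 16 days.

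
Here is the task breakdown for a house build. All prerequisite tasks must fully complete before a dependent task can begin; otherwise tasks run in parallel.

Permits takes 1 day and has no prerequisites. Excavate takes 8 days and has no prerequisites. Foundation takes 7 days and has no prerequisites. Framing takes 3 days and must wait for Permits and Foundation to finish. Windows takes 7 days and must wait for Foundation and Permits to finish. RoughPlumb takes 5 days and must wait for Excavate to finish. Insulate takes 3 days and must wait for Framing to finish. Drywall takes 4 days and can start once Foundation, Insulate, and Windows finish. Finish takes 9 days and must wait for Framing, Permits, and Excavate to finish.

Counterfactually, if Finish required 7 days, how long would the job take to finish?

Critical path before the change: Foundation→Framing→Finish = 7+3+9 = 19 giving 19 days.
Finish is on the critical path; changing it to 7 makes that path 17 days.
New critical path: Foundation→Windows→Drywall = 7+7+4 = 18 ⇒ 18 days.

18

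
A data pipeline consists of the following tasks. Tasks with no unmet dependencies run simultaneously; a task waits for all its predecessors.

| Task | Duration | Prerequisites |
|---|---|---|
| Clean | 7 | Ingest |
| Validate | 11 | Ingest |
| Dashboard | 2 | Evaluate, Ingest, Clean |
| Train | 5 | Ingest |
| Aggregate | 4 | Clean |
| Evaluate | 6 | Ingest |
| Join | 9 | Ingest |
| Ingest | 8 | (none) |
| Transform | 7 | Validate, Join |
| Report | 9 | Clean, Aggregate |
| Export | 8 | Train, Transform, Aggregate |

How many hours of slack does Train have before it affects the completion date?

13

Critical path: Ingest→Validate→Transform→Export = 8+11+7+8 = 34, so the finish is 34 hours.
The longest chain containing Train totals 21 hours.
Slack of Train = 21 − 8 = 13 hours.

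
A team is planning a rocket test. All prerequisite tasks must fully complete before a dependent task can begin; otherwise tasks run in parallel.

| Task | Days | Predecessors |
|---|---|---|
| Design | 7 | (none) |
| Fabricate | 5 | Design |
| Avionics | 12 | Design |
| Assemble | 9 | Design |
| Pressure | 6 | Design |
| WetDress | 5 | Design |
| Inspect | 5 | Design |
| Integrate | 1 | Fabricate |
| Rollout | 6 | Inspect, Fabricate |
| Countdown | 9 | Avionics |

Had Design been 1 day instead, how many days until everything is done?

As given, the longest chain is Design→Avionics→Countdown = 7+12+9 = 28, so the finish is 28 days.
Design lies on that path, so at 1 day the path becomes 22 days.
That remains the longest chain; total 22 days.

22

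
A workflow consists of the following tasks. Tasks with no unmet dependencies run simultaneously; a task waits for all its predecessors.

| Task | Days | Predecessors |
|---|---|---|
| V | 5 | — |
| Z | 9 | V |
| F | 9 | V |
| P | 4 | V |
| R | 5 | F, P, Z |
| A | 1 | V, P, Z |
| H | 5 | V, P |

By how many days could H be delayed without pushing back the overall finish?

5

Critical path: V→Z→R = 5+9+5 = 19, so the finish is 19 days.
The longest chain containing H totals 14 days.
Slack of H = 14 − 9 = 5 days.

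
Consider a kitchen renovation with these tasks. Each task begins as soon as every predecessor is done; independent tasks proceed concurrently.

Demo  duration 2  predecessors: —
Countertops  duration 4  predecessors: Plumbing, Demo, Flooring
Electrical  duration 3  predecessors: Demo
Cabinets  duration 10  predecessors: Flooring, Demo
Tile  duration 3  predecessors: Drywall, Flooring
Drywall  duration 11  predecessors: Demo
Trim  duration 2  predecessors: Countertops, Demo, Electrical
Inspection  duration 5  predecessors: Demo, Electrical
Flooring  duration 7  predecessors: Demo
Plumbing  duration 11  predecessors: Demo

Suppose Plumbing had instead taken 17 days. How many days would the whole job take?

Baseline: Demo→Plumbing→Countertops→Trim = 2+11+4+2 = 19 → 19 days.
Plumbing lies on that path, so at 17 days the path becomes 25 days.
The critical path is still Demo→Plumbing→Countertops→Trim; finish is now 25 days.

25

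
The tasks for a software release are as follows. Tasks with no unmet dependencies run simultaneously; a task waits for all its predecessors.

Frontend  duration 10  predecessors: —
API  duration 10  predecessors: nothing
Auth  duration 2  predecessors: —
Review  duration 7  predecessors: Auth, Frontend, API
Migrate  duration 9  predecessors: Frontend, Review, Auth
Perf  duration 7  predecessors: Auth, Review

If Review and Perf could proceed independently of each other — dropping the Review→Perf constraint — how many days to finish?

Before: longest chain Frontend→Review→Migrate = 10+7+9 = 26, finish 26.
Without Review→Perf, Perf's earliest start moves from 17 to 2.
The longest chain is now Frontend→Review→Migrate = 10+7+9 = 26, so the schedule takes 26 days.

26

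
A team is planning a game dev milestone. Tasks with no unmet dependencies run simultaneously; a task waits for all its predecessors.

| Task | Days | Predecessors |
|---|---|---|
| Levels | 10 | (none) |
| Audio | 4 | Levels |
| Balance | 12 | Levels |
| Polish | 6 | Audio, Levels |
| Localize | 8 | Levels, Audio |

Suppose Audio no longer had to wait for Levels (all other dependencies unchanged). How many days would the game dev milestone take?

22

Original critical path: Levels→Audio→Localize = 10+4+8 = 22 ⇒ 22 days.
Without Levels→Audio, Audio's earliest start moves from 10 to 0.
The longest chain is now Levels→Balance = 10+12 = 22, so the game dev milestone takes 22 days.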